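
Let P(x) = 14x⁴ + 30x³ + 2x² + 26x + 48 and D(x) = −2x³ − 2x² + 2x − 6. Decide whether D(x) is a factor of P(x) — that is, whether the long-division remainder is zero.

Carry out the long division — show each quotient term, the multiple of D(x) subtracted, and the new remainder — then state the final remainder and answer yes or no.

R(x) = 0, so D(x) is a factor of P(x). yes

Step 1: lead(14x⁴ + 30x³ + 2x² + 26x + 48) ÷ lead(D) = 14x⁴ ÷ −2x³ = −7x. Subtract (−7x)·D = 14x⁴ + 14x³ − 14x² + 42x. Remainder: 16x³ + 16x² − 16x + 48.
Step 2: lead(16x³ + 16x² − 16x + 48) ÷ lead(D) = 16x³ ÷ −2x³ = −8. Subtract (−8)·D = 16x³ + 16x² − 16x + 48. Remainder: 0.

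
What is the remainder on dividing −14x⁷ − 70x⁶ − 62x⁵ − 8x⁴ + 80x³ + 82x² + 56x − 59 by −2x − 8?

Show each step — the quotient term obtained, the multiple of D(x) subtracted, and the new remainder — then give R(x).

R(x) = 5

Step 1: lead(−14x⁷ − 70x⁶ − 62x⁵ − 8x⁴ + 80x³ + 82x² + 56x − 59) ÷ lead(D) = −14x⁷ ÷ −2x = 7x⁶. Subtract (7x⁶)·D = −14x⁷ − 56x⁶. Remainder: −14x⁶ − 62x⁵ − 8x⁴ + 80x³ + 82x² + 56x − 59.
Step 2: lead(−14x⁶ − 62x⁵ − 8x⁴ + 80x³ + 82x² + 56x − 59) ÷ lead(D) = −14x⁶ ÷ −2x = 7x⁵. Subtract (7x⁵)·D = −14x⁶ − 56x⁵. Remainder: −6x⁵ − 8x⁴ + 80x³ + 82x² + 56x − 59.
Step 3: lead(−6x⁵ − 8x⁴ + 80x³ + 82x² + 56x − 59) ÷ lead(D) = −6x⁵ ÷ −2x = 3x⁴. Subtract (3x⁴)·D = −6x⁵ − 24x⁴. Remainder: 16x⁴ + 80x³ + 82x² + 56x − 59.
Step 4: lead(16x⁴ + 80x³ + 82x² + 56x − 59) ÷ lead(D) = 16x⁴ ÷ −2x = −8x³. Subtract (−8x³)·D = 16x⁴ + 64x³. Remainder: 16x³ + 82x² + 56x − 59.
Step 5: lead(16x³ + 82x² + 56x − 59) ÷ lead(D) = 16x³ ÷ −2x = −8x². Subtract (−8x²)·D = 16x³ + 64x². Remainder: 18x² + 56x − 59.
Step 6: lead(18x² + 56x − 59) ÷ lead(D) = 18x² ÷ −2x = −9x. Subtract (−9x)·D = 18x² + 72x. Remainder: −16x − 59.
Step 7: lead(−16x − 59) ÷ lead(D) = −16x ÷ −2x = 8. Subtract (8)·D = −16x − 64. Remainder: 5.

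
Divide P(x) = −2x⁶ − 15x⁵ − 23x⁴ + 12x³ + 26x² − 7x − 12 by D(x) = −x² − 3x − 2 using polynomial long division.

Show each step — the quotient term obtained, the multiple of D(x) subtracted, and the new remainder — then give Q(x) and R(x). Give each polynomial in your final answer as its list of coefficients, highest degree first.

Q = [2, 9, -8, -6, 8]; R = [5, 4]

Step 1: lead(−2x⁶ − 15x⁵ − 23x⁴ + 12x³ + 26x² − 7x − 12) ÷ lead(D) = −2x⁶ ÷ −x² = 2x⁴. Subtract (2x⁴)·D = −2x⁶ − 6x⁵ − 4x⁴. Remainder: −9x⁵ − 19x⁴ + 12x³ + 26x² − 7x − 12.
Step 2: lead(−9x⁵ − 19x⁴ + 12x³ + 26x² − 7x − 12) ÷ lead(D) = −9x⁵ ÷ −x² = 9x³. Subtract (9x³)·D = −9x⁵ − 27x⁴ − 18x³. Remainder: 8x⁴ + 30x³ + 26x² − 7x − 12.
Step 3: lead(8x⁴ + 30x³ + 26x² − 7x − 12) ÷ lead(D) = 8x⁴ ÷ −x² = −8x². Subtract (−8x²)·D = 8x⁴ + 24x³ + 16x². Remainder: 6x³ + 10x² − 7x − 12.
Step 4: lead(6x³ + 10x² − 7x − 12) ÷ lead(D) = 6x³ ÷ −x² = −6x. Subtract (−6x)·D = 6x³ + 18x² + 12x. Remainder: −8x² − 19x − 12.
Step 5: lead(−8x² − 19x − 12) ÷ lead(D) = −8x² ÷ −x² = 8. Subtract (8)·D = −8x² − 24x − 16. Remainder: 5x + 4.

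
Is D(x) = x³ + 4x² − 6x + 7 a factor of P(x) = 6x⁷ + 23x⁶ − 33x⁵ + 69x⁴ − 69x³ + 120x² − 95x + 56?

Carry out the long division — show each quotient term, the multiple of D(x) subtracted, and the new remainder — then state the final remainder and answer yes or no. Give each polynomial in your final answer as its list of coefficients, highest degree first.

R = [-3, 2, 0], so D(x) is not a factor of P(x). no

Step 1: lead(6x⁷ + 23x⁶ − 33x⁵ + 69x⁴ − 69x³ + 120x² − 95x + 56) ÷ lead(D) = 6x⁷ ÷ x³ = 6x⁴. Subtract (6x⁴)·D = 6x⁷ + 24x⁶ − 36x⁵ + 42x⁴. Remainder: −x⁶ + 3x⁵ + 27x⁴ − 69x³ + 120x² − 95x + 56.
Step 2: lead(−x⁶ + 3x⁵ + 27x⁴ − 69x³ + 120x² − 95x + 56) ÷ lead(D) = −x⁶ ÷ x³ = −x³. Subtract (−x³)·D = −x⁶ − 4x⁵ + 6x⁴ − 7x³. Remainder: 7x⁵ + 21x⁴ − 62x³ + 120x² − 95x + 56.
Step 3: lead(7x⁵ + 21x⁴ − 62x³ + 120x² − 95x + 56) ÷ lead(D) = 7x⁵ ÷ x³ = 7x². Subtract (7x²)·D = 7x⁵ + 28x⁴ − 42x³ + 49x². Remainder: −7x⁴ − 20x³ + 71x² − 95x + 56.
Step 4: lead(−7x⁴ − 20x³ + 71x² − 95x + 56) ÷ lead(D) = −7x⁴ ÷ x³ = −7x. Subtract (−7x)·D = −7x⁴ − 28x³ + 42x² − 49x. Remainder: 8x³ + 29x² − 46x + 56.
Step 5: lead(8x³ + 29x² − 46x + 56) ÷ lead(D) = 8x³ ÷ x³ = 8. Subtract (8)·D = 8x³ + 32x² − 48x + 56. Remainder: −3x² + 2x.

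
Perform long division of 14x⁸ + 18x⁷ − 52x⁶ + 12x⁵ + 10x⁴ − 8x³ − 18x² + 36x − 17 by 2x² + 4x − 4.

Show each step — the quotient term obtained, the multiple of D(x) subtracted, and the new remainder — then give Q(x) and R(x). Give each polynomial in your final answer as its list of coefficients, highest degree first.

Q = [7, -5, -2, 0, 1, -6, 5]; R = [-8, 3]

Step 1: lead(14x⁸ + 18x⁷ − 52x⁶ + 12x⁵ + 10x⁴ − 8x³ − 18x² + 36x − 17) ÷ lead(D) = 14x⁸ ÷ 2x² = 7x⁶. Subtract (7x⁶)·D = 14x⁸ + 28x⁷ − 28x⁶. Remainder: −10x⁷ − 24x⁶ + 12x⁵ + 10x⁴ − 8x³ − 18x² + 36x − 17.
Step 2: lead(−10x⁷ − 24x⁶ + 12x⁵ + 10x⁴ − 8x³ − 18x² + 36x − 17) ÷ lead(D) = −10x⁷ ÷ 2x² = −5x⁵. Subtract (−5x⁵)·D = −10x⁷ − 20x⁶ + 20x⁵. Remainder: −4x⁶ − 8x⁵ + 10x⁴ − 8x³ − 18x² + 36x − 17.
Step 3: lead(−4x⁶ − 8x⁵ + 10x⁴ − 8x³ − 18x² + 36x − 17) ÷ lead(D) = −4x⁶ ÷ 2x² = −2x⁴. Subtract (−2x⁴)·D = −4x⁶ − 8x⁵ + 8x⁴. Remainder: 2x⁴ − 8x³ − 18x² + 36x − 17.
Step 4: lead(2x⁴ − 8x³ − 18x² + 36x − 17) ÷ lead(D) = 2x⁴ ÷ 2x² = x². Subtract (x²)·D = 2x⁴ + 4x³ − 4x². Remainder: −12x³ − 14x² + 36x − 17.
Step 5: lead(−12x³ − 14x² + 36x − 17) ÷ lead(D) = −12x³ ÷ 2x² = −6x. Subtract (−6x)·D = −12x³ − 24x² + 24x. Remainder: 10x² + 12x − 17.
Step 6: lead(10x² + 12x − 17) ÷ lead(D) = 10x² ÷ 2x² = 5. Subtract (5)·D = 10x² + 20x − 20. Remainder: −8x + 3.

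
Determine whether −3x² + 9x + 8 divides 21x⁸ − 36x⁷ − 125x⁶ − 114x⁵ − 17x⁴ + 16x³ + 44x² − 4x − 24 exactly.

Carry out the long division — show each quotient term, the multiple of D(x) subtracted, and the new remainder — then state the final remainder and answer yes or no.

Step 1: lead(21x⁸ − 36x⁷ − 125x⁶ − 114x⁵ − 17x⁴ + 16x³ + 44x² − 4x − 24) ÷ lead(D) = 21x⁸ ÷ −3x² = −7x⁶. Subtract (−7x⁶)·D = 21x⁸ − 63x⁷ − 56x⁶. Remainder: 27x⁷ − 69x⁶ − 114x⁵ − 17x⁴ + 16x³ + 44x² − 4x − 24.
Step 2: lead(27x⁷ − 69x⁶ − 114x⁵ − 17x⁴ + 16x³ + 44x² − 4x − 24) ÷ lead(D) = 27x⁷ ÷ −3x² = −9x⁵. Subtract (−9x⁵)·D = 27x⁷ − 81x⁶ − 72x⁵. Remainder: 12x⁶ − 42x⁵ − 17x⁴ + 16x³ + 44x² − 4x − 24.
Step 3: lead(12x⁶ − 42x⁵ − 17x⁴ + 16x³ + 44x² − 4x − 24) ÷ lead(D) = 12x⁶ ÷ −3x² = −4x⁴. Subtract (−4x⁴)·D = 12x⁶ − 36x⁵ − 32x⁴. Remainder: −6x⁵ + 15x⁴ + 16x³ + 44x² − 4x − 24.
Step 4: lead(−6x⁵ + 15x⁴ + 16x³ + 44x² − 4x − 24) ÷ lead(D) = −6x⁵ ÷ −3x² = 2x³. Subtract (2x³)·D = −6x⁵ + 18x⁴ + 16x³. Remainder: −3x⁴ + 44x² − 4x − 24.
Step 5: lead(−3x⁴ + 44x² − 4x − 24) ÷ lead(D) = −3x⁴ ÷ −3x² = x². Subtract (x²)·D = −3x⁴ + 9x³ + 8x². Remainder: −9x³ + 36x² − 4x − 24.
Step 6: lead(−9x³ + 36x² − 4x − 24) ÷ lead(D) = −9x³ ÷ −3x² = 3x. Subtract (3x)·D = −9x³ + 27x² + 24x. Remainder: 9x² − 28x − 24.
Step 7: lead(9x² − 28x − 24) ÷ lead(D) = 9x² ÷ −3x² = −3. Subtract (−3)·D = 9x² − 27x − 24. Remainder: −x.

R(x) = −x, so D(x) is not a factor of P(x). no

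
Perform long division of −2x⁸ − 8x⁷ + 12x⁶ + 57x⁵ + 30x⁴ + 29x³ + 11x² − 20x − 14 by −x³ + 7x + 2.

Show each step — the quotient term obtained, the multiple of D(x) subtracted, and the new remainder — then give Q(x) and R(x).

Step 1: lead(−2x⁸ − 8x⁷ + 12x⁶ + 57x⁵ + 30x⁴ + 29x³ + 11x² − 20x − 14) ÷ lead(D) = −2x⁸ ÷ −x³ = 2x⁵. Subtract (2x⁵)·D = −2x⁸ + 14x⁶ + 4x⁵. Remainder: −8x⁷ − 2x⁶ + 53x⁵ + 30x⁴ + 29x³ + 11x² − 20x − 14.
Step 2: lead(−8x⁷ − 2x⁶ + 53x⁵ + 30x⁴ + 29x³ + 11x² − 20x − 14) ÷ lead(D) = −8x⁷ ÷ −x³ = 8x⁴. Subtract (8x⁴)·D = −8x⁷ + 56x⁵ + 16x⁴. Remainder: −2x⁶ − 3x⁵ + 14x⁴ + 29x³ + 11x² − 20x − 14.
Step 3: lead(−2x⁶ − 3x⁵ + 14x⁴ + 29x³ + 11x² − 20x − 14) ÷ lead(D) = −2x⁶ ÷ −x³ = 2x³. Subtract (2x³)·D = −2x⁶ + 14x⁴ + 4x³. Remainder: −3x⁵ + 25x³ + 11x² − 20x − 14.
Step 4: lead(−3x⁵ + 25x³ + 11x² − 20x − 14) ÷ lead(D) = −3x⁵ ÷ −x³ = 3x². Subtract (3x²)·D = −3x⁵ + 21x³ + 6x². Remainder: 4x³ + 5x² − 20x − 14.
Step 5: lead(4x³ + 5x² − 20x − 14) ÷ lead(D) = 4x³ ÷ −x³ = −4. Subtract (−4)·D = 4x³ − 28x − 8. Remainder: 5x² + 8x − 6.

Q(x) = 2x⁵ + 8x⁴ + 2x³ + 3x² − 4; R(x) = 5x² + 8x − 6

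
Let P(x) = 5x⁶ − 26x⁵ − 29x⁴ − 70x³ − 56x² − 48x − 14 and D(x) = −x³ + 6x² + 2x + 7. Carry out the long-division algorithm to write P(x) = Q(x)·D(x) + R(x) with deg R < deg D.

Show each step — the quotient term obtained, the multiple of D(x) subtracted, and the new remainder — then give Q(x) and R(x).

Q(x) = −5x³ − 4x² − 5x − 3; R(x) = −7x + 7

Step 1: lead(5x⁶ − 26x⁵ − 29x⁴ − 70x³ − 56x² − 48x − 14) ÷ lead(D) = 5x⁶ ÷ −x³ = −5x³. Subtract (−5x³)·D = 5x⁶ − 30x⁵ − 10x⁴ − 35x³. Remainder: 4x⁵ − 19x⁴ − 35x³ − 56x² − 48x − 14.
Step 2: lead(4x⁵ − 19x⁴ − 35x³ − 56x² − 48x − 14) ÷ lead(D) = 4x⁵ ÷ −x³ = −4x². Subtract (−4x²)·D = 4x⁵ − 24x⁴ − 8x³ − 28x². Remainder: 5x⁴ − 27x³ − 28x² − 48x − 14.
Step 3: lead(5x⁴ − 27x³ − 28x² − 48x − 14) ÷ lead(D) = 5x⁴ ÷ −x³ = −5x. Subtract (−5x)·D = 5x⁴ − 30x³ − 10x² − 35x. Remainder: 3x³ − 18x² − 13x − 14.
Step 4: lead(3x³ − 18x² − 13x − 14) ÷ lead(D) = 3x³ ÷ −x³ = −3. Subtract (−3)·D = 3x³ − 18x² − 6x − 21. Remainder: −7x + 7.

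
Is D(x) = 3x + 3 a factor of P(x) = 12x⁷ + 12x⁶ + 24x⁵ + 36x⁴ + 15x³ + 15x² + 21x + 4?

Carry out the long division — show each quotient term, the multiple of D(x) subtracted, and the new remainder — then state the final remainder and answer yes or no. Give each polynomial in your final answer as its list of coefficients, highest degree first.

Step 1: lead(12x⁷ + 12x⁶ + 24x⁵ + 36x⁴ + 15x³ + 15x² + 21x + 4) ÷ lead(D) = 12x⁷ ÷ 3x = 4x⁶. Subtract (4x⁶)·D = 12x⁷ + 12x⁶. Remainder: 24x⁵ + 36x⁴ + 15x³ + 15x² + 21x + 4.
Step 2: lead(24x⁵ + 36x⁴ + 15x³ + 15x² + 21x + 4) ÷ lead(D) = 24x⁵ ÷ 3x = 8x⁴. Subtract (8x⁴)·D = 24x⁵ + 24x⁴. Remainder: 12x⁴ + 15x³ + 15x² + 21x + 4.
Step 3: lead(12x⁴ + 15x³ + 15x² + 21x + 4) ÷ lead(D) = 12x⁴ ÷ 3x = 4x³. Subtract (4x³)·D = 12x⁴ + 12x³. Remainder: 3x³ + 15x² + 21x + 4.
Step 4: lead(3x³ + 15x² + 21x + 4) ÷ lead(D) = 3x³ ÷ 3x = x². Subtract (x²)·D = 3x³ + 3x². Remainder: 12x² + 21x + 4.
Step 5: lead(12x² + 21x + 4) ÷ lead(D) = 12x² ÷ 3x = 4x. Subtract (4x)·D = 12x² + 12x. Remainder: 9x + 4.
Step 6: lead(9x + 4) ÷ lead(D) = 9x ÷ 3x = 3. Subtract (3)·D = 9x + 9. Remainder: −5.

R = [-5], so D(x) is not a factor of P(x). no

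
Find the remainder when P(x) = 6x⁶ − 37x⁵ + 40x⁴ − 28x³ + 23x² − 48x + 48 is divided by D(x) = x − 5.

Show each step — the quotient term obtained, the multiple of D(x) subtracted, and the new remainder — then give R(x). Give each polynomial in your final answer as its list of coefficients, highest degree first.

Step 1: lead(6x⁶ − 37x⁵ + 40x⁴ − 28x³ + 23x² − 48x + 48) ÷ lead(D) = 6x⁶ ÷ x = 6x⁵. Subtract (6x⁵)·D = 6x⁶ − 30x⁵. Remainder: −7x⁵ + 40x⁴ − 28x³ + 23x² − 48x + 48.
Step 2: lead(−7x⁵ + 40x⁴ − 28x³ + 23x² − 48x + 48) ÷ lead(D) = −7x⁵ ÷ x = −7x⁴. Subtract (−7x⁴)·D = −7x⁵ + 35x⁴. Remainder: 5x⁴ − 28x³ + 23x² − 48x + 48.
Step 3: lead(5x⁴ − 28x³ + 23x² − 48x + 48) ÷ lead(D) = 5x⁴ ÷ x = 5x³. Subtract (5x³)·D = 5x⁴ − 25x³. Remainder: −3x³ + 23x² − 48x + 48.
Step 4: lead(−3x³ + 23x² − 48x + 48) ÷ lead(D) = −3x³ ÷ x = −3x². Subtract (−3x²)·D = −3x³ + 15x². Remainder: 8x² − 48x + 48.
Step 5: lead(8x² − 48x + 48) ÷ lead(D) = 8x² ÷ x = 8x. Subtract (8x)·D = 8x² − 40x. Remainder: −8x + 48.
Step 6: lead(−8x + 48) ÷ lead(D) = −8x ÷ x = −8. Subtract (−8)·D = −8x + 40. Remainder: 8.

R = [8]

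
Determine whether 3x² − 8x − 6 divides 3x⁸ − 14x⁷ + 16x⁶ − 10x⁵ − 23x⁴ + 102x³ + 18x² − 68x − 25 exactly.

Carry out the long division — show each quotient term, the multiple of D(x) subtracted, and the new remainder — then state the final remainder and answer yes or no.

Step 1: lead(3x⁸ − 14x⁷ + 16x⁶ − 10x⁵ − 23x⁴ + 102x³ + 18x² − 68x − 25) ÷ lead(D) = 3x⁸ ÷ 3x² = x⁶. Subtract (x⁶)·D = 3x⁸ − 8x⁷ − 6x⁶. Remainder: −6x⁷ + 22x⁶ − 10x⁵ − 23x⁴ + 102x³ + 18x² − 68x − 25.
Step 2: lead(−6x⁷ + 22x⁶ − 10x⁵ − 23x⁴ + 102x³ + 18x² − 68x − 25) ÷ lead(D) = −6x⁷ ÷ 3x² = −2x⁵. Subtract (−2x⁵)·D = −6x⁷ + 16x⁶ + 12x⁵. Remainder: 6x⁶ − 22x⁵ − 23x⁴ + 102x³ + 18x² − 68x − 25.
Step 3: lead(6x⁶ − 22x⁵ − 23x⁴ + 102x³ + 18x² − 68x − 25) ÷ lead(D) = 6x⁶ ÷ 3x² = 2x⁴. Subtract (2x⁴)·D = 6x⁶ − 16x⁵ − 12x⁴. Remainder: −6x⁵ − 11x⁴ + 102x³ + 18x² − 68x − 25.
Step 4: lead(−6x⁵ − 11x⁴ + 102x³ + 18x² − 68x − 25) ÷ lead(D) = −6x⁵ ÷ 3x² = −2x³. Subtract (−2x³)·D = −6x⁵ + 16x⁴ + 12x³. Remainder: −27x⁴ + 90x³ + 18x² − 68x − 25.
Step 5: lead(−27x⁴ + 90x³ + 18x² − 68x − 25) ÷ lead(D) = −27x⁴ ÷ 3x² = −9x². Subtract (−9x²)·D = −27x⁴ + 72x³ + 54x². Remainder: 18x³ − 36x² − 68x − 25.
Step 6: lead(18x³ − 36x² − 68x − 25) ÷ lead(D) = 18x³ ÷ 3x² = 6x. Subtract (6x)·D = 18x³ − 48x² − 36x. Remainder: 12x² − 32x − 25.
Step 7: lead(12x² − 32x − 25) ÷ lead(D) = 12x² ÷ 3x² = 4. Subtract (4)·D = 12x² − 32x − 24. Remainder: −1.

R(x) = −1, so D(x) is not a factor of P(x). no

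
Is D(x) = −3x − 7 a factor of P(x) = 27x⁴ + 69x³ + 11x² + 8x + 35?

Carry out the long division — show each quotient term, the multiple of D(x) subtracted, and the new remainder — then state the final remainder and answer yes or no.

R(x) = 0, so D(x) is a factor of P(x). yes

Step 1: lead(27x⁴ + 69x³ + 11x² + 8x + 35) ÷ lead(D) = 27x⁴ ÷ −3x = −9x³. Subtract (−9x³)·D = 27x⁴ + 63x³. Remainder: 6x³ + 11x² + 8x + 35.
Step 2: lead(6x³ + 11x² + 8x + 35) ÷ lead(D) = 6x³ ÷ −3x = −2x². Subtract (−2x²)·D = 6x³ + 14x². Remainder: −3x² + 8x + 35.
Step 3: lead(−3x² + 8x + 35) ÷ lead(D) = −3x² ÷ −3x = x. Subtract (x)·D = −3x² − 7x. Remainder: 15x + 35.
Step 4: lead(15x + 35) ÷ lead(D) = 15x ÷ −3x = −5. Subtract (−5)·D = 15x + 35. Remainder: 0.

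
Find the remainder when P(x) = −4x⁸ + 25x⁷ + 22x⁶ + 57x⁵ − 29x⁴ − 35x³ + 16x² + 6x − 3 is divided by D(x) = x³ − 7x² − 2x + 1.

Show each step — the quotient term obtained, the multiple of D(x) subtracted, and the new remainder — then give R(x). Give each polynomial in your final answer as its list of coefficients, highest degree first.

R = [-1]

Step 1: lead(−4x⁸ + 25x⁷ + 22x⁶ + 57x⁵ − 29x⁴ − 35x³ + 16x² + 6x − 3) ÷ lead(D) = −4x⁸ ÷ x³ = −4x⁵. Subtract (−4x⁵)·D = −4x⁸ + 28x⁷ + 8x⁶ − 4x⁵. Remainder: −3x⁷ + 14x⁶ + 61x⁵ − 29x⁴ − 35x³ + 16x² + 6x − 3.
Step 2: lead(−3x⁷ + 14x⁶ + 61x⁵ − 29x⁴ − 35x³ + 16x² + 6x − 3) ÷ lead(D) = −3x⁷ ÷ x³ = −3x⁴. Subtract (−3x⁴)·D = −3x⁷ + 21x⁶ + 6x⁵ − 3x⁴. Remainder: −7x⁶ + 55x⁵ − 26x⁴ − 35x³ + 16x² + 6x − 3.
Step 3: lead(−7x⁶ + 55x⁵ − 26x⁴ − 35x³ + 16x² + 6x − 3) ÷ lead(D) = −7x⁶ ÷ x³ = −7x³. Subtract (−7x³)·D = −7x⁶ + 49x⁵ + 14x⁴ − 7x³. Remainder: 6x⁵ − 40x⁴ − 28x³ + 16x² + 6x − 3.
Step 4: lead(6x⁵ − 40x⁴ − 28x³ + 16x² + 6x − 3) ÷ lead(D) = 6x⁵ ÷ x³ = 6x². Subtract (6x²)·D = 6x⁵ − 42x⁴ − 12x³ + 6x². Remainder: 2x⁴ − 16x³ + 10x² + 6x − 3.
Step 5: lead(2x⁴ − 16x³ + 10x² + 6x − 3) ÷ lead(D) = 2x⁴ ÷ x³ = 2x. Subtract (2x)·D = 2x⁴ − 14x³ − 4x² + 2x. Remainder: −2x³ + 14x² + 4x − 3.
Step 6: lead(−2x³ + 14x² + 4x − 3) ÷ lead(D) = −2x³ ÷ x³ = −2. Subtract (−2)·D = −2x³ + 14x² + 4x − 2. Remainder: −1.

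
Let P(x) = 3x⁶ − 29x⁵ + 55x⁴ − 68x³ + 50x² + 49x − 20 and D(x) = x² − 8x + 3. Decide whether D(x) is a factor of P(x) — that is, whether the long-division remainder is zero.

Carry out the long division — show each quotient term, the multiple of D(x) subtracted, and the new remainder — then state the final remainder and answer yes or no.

Step 1: lead(3x⁶ − 29x⁵ + 55x⁴ − 68x³ + 50x² + 49x − 20) ÷ lead(D) = 3x⁶ ÷ x² = 3x⁴. Subtract (3x⁴)·D = 3x⁶ − 24x⁵ + 9x⁴. Remainder: −5x⁵ + 46x⁴ − 68x³ + 50x² + 49x − 20.
Step 2: lead(−5x⁵ + 46x⁴ − 68x³ + 50x² + 49x − 20) ÷ lead(D) = −5x⁵ ÷ x² = −5x³. Subtract (−5x³)·D = −5x⁵ + 40x⁴ − 15x³. Remainder: 6x⁴ − 53x³ + 50x² + 49x − 20.
Step 3: lead(6x⁴ − 53x³ + 50x² + 49x − 20) ÷ lead(D) = 6x⁴ ÷ x² = 6x². Subtract (6x²)·D = 6x⁴ − 48x³ + 18x². Remainder: −5x³ + 32x² + 49x − 20.
Step 4: lead(−5x³ + 32x² + 49x − 20) ÷ lead(D) = −5x³ ÷ x² = −5x. Subtract (−5x)·D = −5x³ + 40x² − 15x. Remainder: −8x² + 64x − 20.
Step 5: lead(−8x² + 64x − 20) ÷ lead(D) = −8x² ÷ x² = −8. Subtract (−8)·D = −8x² + 64x − 24. Remainder: 4.

R(x) = 4, so D(x) is not a factor of P(x). no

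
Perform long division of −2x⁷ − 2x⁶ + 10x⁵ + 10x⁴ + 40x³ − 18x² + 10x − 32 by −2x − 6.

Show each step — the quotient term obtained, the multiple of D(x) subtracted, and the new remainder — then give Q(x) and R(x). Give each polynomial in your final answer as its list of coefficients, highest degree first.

Step 1: lead(−2x⁷ − 2x⁶ + 10x⁵ + 10x⁴ + 40x³ − 18x² + 10x − 32) ÷ lead(D) = −2x⁷ ÷ −2x = x⁶. Subtract (x⁶)·D = −2x⁷ − 6x⁶. Remainder: 4x⁶ + 10x⁵ + 10x⁴ + 40x³ − 18x² + 10x − 32.
Step 2: lead(4x⁶ + 10x⁵ + 10x⁴ + 40x³ − 18x² + 10x − 32) ÷ lead(D) = 4x⁶ ÷ −2x = −2x⁵. Subtract (−2x⁵)·D = 4x⁶ + 12x⁵. Remainder: −2x⁵ + 10x⁴ + 40x³ − 18x² + 10x − 32.
Step 3: lead(−2x⁵ + 10x⁴ + 40x³ − 18x² + 10x − 32) ÷ lead(D) = −2x⁵ ÷ −2x = x⁴. Subtract (x⁴)·D = −2x⁵ − 6x⁴. Remainder: 16x⁴ + 40x³ − 18x² + 10x − 32.
Step 4: lead(16x⁴ + 40x³ − 18x² + 10x − 32) ÷ lead(D) = 16x⁴ ÷ −2x = −8x³. Subtract (−8x³)·D = 16x⁴ + 48x³. Remainder: −8x³ − 18x² + 10x − 32.
Step 5: lead(−8x³ − 18x² + 10x − 32) ÷ lead(D) = −8x³ ÷ −2x = 4x². Subtract (4x²)·D = −8x³ − 24x². Remainder: 6x² + 10x − 32.
Step 6: lead(6x² + 10x − 32) ÷ lead(D) = 6x² ÷ −2x = −3x. Subtract (−3x)·D = 6x² + 18x. Remainder: −8x − 32.
Step 7: lead(−8x − 32) ÷ lead(D) = −8x ÷ −2x = 4. Subtract (4)·D = −8x − 24. Remainder: −8.

Q = [1, -2, 1, -8, 4, -3, 4]; R = [-8]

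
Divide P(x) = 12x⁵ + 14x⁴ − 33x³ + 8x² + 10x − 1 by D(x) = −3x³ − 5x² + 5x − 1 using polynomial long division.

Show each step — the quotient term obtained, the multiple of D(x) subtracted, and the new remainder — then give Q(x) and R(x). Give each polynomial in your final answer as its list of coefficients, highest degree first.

Step 1: lead(12x⁵ + 14x⁴ − 33x³ + 8x² + 10x − 1) ÷ lead(D) = 12x⁵ ÷ −3x³ = −4x². Subtract (−4x²)·D = 12x⁵ + 20x⁴ − 20x³ + 4x². Remainder: −6x⁴ − 13x³ + 4x² + 10x − 1.
Step 2: lead(−6x⁴ − 13x³ + 4x² + 10x − 1) ÷ lead(D) = −6x⁴ ÷ −3x³ = 2x. Subtract (2x)·D = −6x⁴ − 10x³ + 10x² − 2x. Remainder: −3x³ − 6x² + 12x − 1.
Step 3: lead(−3x³ − 6x² + 12x − 1) ÷ lead(D) = −3x³ ÷ −3x³ = 1. Subtract (1)·D = −3x³ − 5x² + 5x − 1. Remainder: −x² + 7x.

Q = [-4, 2, 1]; R = [-1, 7, 0]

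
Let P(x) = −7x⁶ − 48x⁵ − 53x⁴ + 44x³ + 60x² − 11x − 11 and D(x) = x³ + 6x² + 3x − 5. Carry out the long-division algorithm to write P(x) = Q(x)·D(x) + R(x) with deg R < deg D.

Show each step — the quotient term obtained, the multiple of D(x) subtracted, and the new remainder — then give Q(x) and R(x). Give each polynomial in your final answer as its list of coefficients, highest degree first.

Q = [-7, -6, 4, 3]; R = [4]

Step 1: lead(−7x⁶ − 48x⁵ − 53x⁴ + 44x³ + 60x² − 11x − 11) ÷ lead(D) = −7x⁶ ÷ x³ = −7x³. Subtract (−7x³)·D = −7x⁶ − 42x⁵ − 21x⁴ + 35x³. Remainder: −6x⁵ − 32x⁴ + 9x³ + 60x² − 11x − 11.
Step 2: lead(−6x⁵ − 32x⁴ + 9x³ + 60x² − 11x − 11) ÷ lead(D) = −6x⁵ ÷ x³ = −6x². Subtract (−6x²)·D = −6x⁵ − 36x⁴ − 18x³ + 30x². Remainder: 4x⁴ + 27x³ + 30x² − 11x − 11.
Step 3: lead(4x⁴ + 27x³ + 30x² − 11x − 11) ÷ lead(D) = 4x⁴ ÷ x³ = 4x. Subtract (4x)·D = 4x⁴ + 24x³ + 12x² − 20x. Remainder: 3x³ + 18x² + 9x − 11.
Step 4: lead(3x³ + 18x² + 9x − 11) ÷ lead(D) = 3x³ ÷ x³ = 3. Subtract (3)·D = 3x³ + 18x² + 9x − 15. Remainder: 4.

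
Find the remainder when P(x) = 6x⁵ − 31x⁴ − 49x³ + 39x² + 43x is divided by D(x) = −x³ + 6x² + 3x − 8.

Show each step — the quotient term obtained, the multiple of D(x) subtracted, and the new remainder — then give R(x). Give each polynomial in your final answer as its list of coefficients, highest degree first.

Step 1: lead(6x⁵ − 31x⁴ − 49x³ + 39x² + 43x) ÷ lead(D) = 6x⁵ ÷ −x³ = −6x². Subtract (−6x²)·D = 6x⁵ − 36x⁴ − 18x³ + 48x². Remainder: 5x⁴ − 31x³ − 9x² + 43x.
Step 2: lead(5x⁴ − 31x³ − 9x² + 43x) ÷ lead(D) = 5x⁴ ÷ −x³ = −5x. Subtract (−5x)·D = 5x⁴ − 30x³ − 15x² + 40x. Remainder: −x³ + 6x² + 3x.
Step 3: lead(−x³ + 6x² + 3x) ÷ lead(D) = −x³ ÷ −x³ = 1. Subtract (1)·D = −x³ + 6x² + 3x − 8. Remainder: 8.

R = [8]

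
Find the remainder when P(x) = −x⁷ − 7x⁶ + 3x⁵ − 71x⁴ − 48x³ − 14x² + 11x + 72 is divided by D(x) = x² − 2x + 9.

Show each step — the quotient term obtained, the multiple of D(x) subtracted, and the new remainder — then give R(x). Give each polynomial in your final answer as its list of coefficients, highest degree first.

Step 1: lead(−x⁷ − 7x⁶ + 3x⁵ − 71x⁴ − 48x³ − 14x² + 11x + 72) ÷ lead(D) = −x⁷ ÷ x² = −x⁵. Subtract (−x⁵)·D = −x⁷ + 2x⁶ − 9x⁵. Remainder: −9x⁶ + 12x⁵ − 71x⁴ − 48x³ − 14x² + 11x + 72.
Step 2: lead(−9x⁶ + 12x⁵ − 71x⁴ − 48x³ − 14x² + 11x + 72) ÷ lead(D) = −9x⁶ ÷ x² = −9x⁴. Subtract (−9x⁴)·D = −9x⁶ + 18x⁵ − 81x⁴. Remainder: −6x⁵ + 10x⁴ − 48x³ − 14x² + 11x + 72.
Step 3: lead(−6x⁵ + 10x⁴ − 48x³ − 14x² + 11x + 72) ÷ lead(D) = −6x⁵ ÷ x² = −6x³. Subtract (−6x³)·D = −6x⁵ + 12x⁴ − 54x³. Remainder: −2x⁴ + 6x³ − 14x² + 11x + 72.
Step 4: lead(−2x⁴ + 6x³ − 14x² + 11x + 72) ÷ lead(D) = −2x⁴ ÷ x² = −2x². Subtract (−2x²)·D = −2x⁴ + 4x³ − 18x². Remainder: 2x³ + 4x² + 11x + 72.
Step 5: lead(2x³ + 4x² + 11x + 72) ÷ lead(D) = 2x³ ÷ x² = 2x. Subtract (2x)·D = 2x³ − 4x² + 18x. Remainder: 8x² − 7x + 72.
Step 6: lead(8x² − 7x + 72) ÷ lead(D) = 8x² ÷ x² = 8. Subtract (8)·D = 8x² − 16x + 72. Remainder: 9x.

R = [9, 0]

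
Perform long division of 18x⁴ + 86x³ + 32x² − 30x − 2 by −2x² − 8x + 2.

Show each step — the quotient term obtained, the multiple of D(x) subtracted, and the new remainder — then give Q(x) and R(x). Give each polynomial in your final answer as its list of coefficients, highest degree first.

Q = [-9, -7, 3]; R = [8, -8]

Step 1: lead(18x⁴ + 86x³ + 32x² − 30x − 2) ÷ lead(D) = 18x⁴ ÷ −2x² = −9x². Subtract (−9x²)·D = 18x⁴ + 72x³ − 18x². Remainder: 14x³ + 50x² − 30x − 2.
Step 2: lead(14x³ + 50x² − 30x − 2) ÷ lead(D) = 14x³ ÷ −2x² = −7x. Subtract (−7x)·D = 14x³ + 56x² − 14x. Remainder: −6x² − 16x − 2.
Step 3: lead(−6x² − 16x − 2) ÷ lead(D) = −6x² ÷ −2x² = 3. Subtract (3)·D = −6x² − 24x + 6. Remainder: 8x − 8.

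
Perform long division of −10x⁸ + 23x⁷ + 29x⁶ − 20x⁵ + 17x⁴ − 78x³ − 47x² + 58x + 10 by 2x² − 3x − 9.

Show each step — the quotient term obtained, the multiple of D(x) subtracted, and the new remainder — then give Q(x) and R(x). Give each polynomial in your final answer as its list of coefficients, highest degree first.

Step 1: lead(−10x⁸ + 23x⁷ + 29x⁶ − 20x⁵ + 17x⁴ − 78x³ − 47x² + 58x + 10) ÷ lead(D) = −10x⁸ ÷ 2x² = −5x⁶. Subtract (−5x⁶)·D = −10x⁸ + 15x⁷ + 45x⁶. Remainder: 8x⁷ − 16x⁶ − 20x⁵ + 17x⁴ − 78x³ − 47x² + 58x + 10.
Step 2: lead(8x⁷ − 16x⁶ − 20x⁵ + 17x⁴ − 78x³ − 47x² + 58x + 10) ÷ lead(D) = 8x⁷ ÷ 2x² = 4x⁵. Subtract (4x⁵)·D = 8x⁷ − 12x⁶ − 36x⁵. Remainder: −4x⁶ + 16x⁵ + 17x⁴ − 78x³ − 47x² + 58x + 10.
Step 3: lead(−4x⁶ + 16x⁵ + 17x⁴ − 78x³ − 47x² + 58x + 10) ÷ lead(D) = −4x⁶ ÷ 2x² = −2x⁴. Subtract (−2x⁴)·D = −4x⁶ + 6x⁵ + 18x⁴. Remainder: 10x⁵ − x⁴ − 78x³ − 47x² + 58x + 10.
Step 4: lead(10x⁵ − x⁴ − 78x³ − 47x² + 58x + 10) ÷ lead(D) = 10x⁵ ÷ 2x² = 5x³. Subtract (5x³)·D = 10x⁵ − 15x⁴ − 45x³. Remainder: 14x⁴ − 33x³ − 47x² + 58x + 10.
Step 5: lead(14x⁴ − 33x³ − 47x² + 58x + 10) ÷ lead(D) = 14x⁴ ÷ 2x² = 7x². Subtract (7x²)·D = 14x⁴ − 21x³ − 63x². Remainder: −12x³ + 16x² + 58x + 10.
Step 6: lead(−12x³ + 16x² + 58x + 10) ÷ lead(D) = −12x³ ÷ 2x² = −6x. Subtract (−6x)·D = −12x³ + 18x² + 54x. Remainder: −2x² + 4x + 10.
Step 7: lead(−2x² + 4x + 10) ÷ lead(D) = −2x² ÷ 2x² = −1. Subtract (−1)·D = −2x² + 3x + 9. Remainder: x + 1.

Q = [-5, 4, -2, 5, 7, -6, -1]; R = [1, 1]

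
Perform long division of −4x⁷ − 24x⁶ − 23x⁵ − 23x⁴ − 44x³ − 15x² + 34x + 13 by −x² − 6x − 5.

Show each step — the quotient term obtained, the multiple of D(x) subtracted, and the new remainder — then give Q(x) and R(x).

Q(x) = 4x⁵ + 3x³ + 5x² − x − 4; R(x) = 5x − 7

Step 1: lead(−4x⁷ − 24x⁶ − 23x⁵ − 23x⁴ − 44x³ − 15x² + 34x + 13) ÷ lead(D) = −4x⁷ ÷ −x² = 4x⁵. Subtract (4x⁵)·D = −4x⁷ − 24x⁶ − 20x⁵. Remainder: −3x⁵ − 23x⁴ − 44x³ − 15x² + 34x + 13.
Step 2: lead(−3x⁵ − 23x⁴ − 44x³ − 15x² + 34x + 13) ÷ lead(D) = −3x⁵ ÷ −x² = 3x³. Subtract (3x³)·D = −3x⁵ − 18x⁴ − 15x³. Remainder: −5x⁴ − 29x³ − 15x² + 34x + 13.
Step 3: lead(−5x⁴ − 29x³ − 15x² + 34x + 13) ÷ lead(D) = −5x⁴ ÷ −x² = 5x². Subtract (5x²)·D = −5x⁴ − 30x³ − 25x². Remainder: x³ + 10x² + 34x + 13.
Step 4: lead(x³ + 10x² + 34x + 13) ÷ lead(D) = x³ ÷ −x² = −x. Subtract (−x)·D = x³ + 6x² + 5x. Remainder: 4x² + 29x + 13.
Step 5: lead(4x² + 29x + 13) ÷ lead(D) = 4x² ÷ −x² = −4. Subtract (−4)·D = 4x² + 24x + 20. Remainder: 5x − 7.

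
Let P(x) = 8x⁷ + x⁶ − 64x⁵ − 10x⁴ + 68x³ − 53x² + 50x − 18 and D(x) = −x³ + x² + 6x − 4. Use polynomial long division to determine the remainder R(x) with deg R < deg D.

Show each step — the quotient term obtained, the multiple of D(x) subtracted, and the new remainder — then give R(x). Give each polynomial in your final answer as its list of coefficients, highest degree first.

Step 1: lead(8x⁷ + x⁶ − 64x⁵ − 10x⁴ + 68x³ − 53x² + 50x − 18) ÷ lead(D) = 8x⁷ ÷ −x³ = −8x⁴. Subtract (−8x⁴)·D = 8x⁷ − 8x⁶ − 48x⁵ + 32x⁴. Remainder: 9x⁶ − 16x⁵ − 42x⁴ + 68x³ − 53x² + 50x − 18.
Step 2: lead(9x⁶ − 16x⁵ − 42x⁴ + 68x³ − 53x² + 50x − 18) ÷ lead(D) = 9x⁶ ÷ −x³ = −9x³. Subtract (−9x³)·D = 9x⁶ − 9x⁵ − 54x⁴ + 36x³. Remainder: −7x⁵ + 12x⁴ + 32x³ − 53x² + 50x − 18.
Step 3: lead(−7x⁵ + 12x⁴ + 32x³ − 53x² + 50x − 18) ÷ lead(D) = −7x⁵ ÷ −x³ = 7x². Subtract (7x²)·D = −7x⁵ + 7x⁴ + 42x³ − 28x². Remainder: 5x⁴ − 10x³ − 25x² + 50x − 18.
Step 4: lead(5x⁴ − 10x³ − 25x² + 50x − 18) ÷ lead(D) = 5x⁴ ÷ −x³ = −5x. Subtract (−5x)·D = 5x⁴ − 5x³ − 30x² + 20x. Remainder: −5x³ + 5x² + 30x − 18.
Step 5: lead(−5x³ + 5x² + 30x − 18) ÷ lead(D) = −5x³ ÷ −x³ = 5. Subtract (5)·D = −5x³ + 5x² + 30x − 20. Remainder: 2.

R = [2]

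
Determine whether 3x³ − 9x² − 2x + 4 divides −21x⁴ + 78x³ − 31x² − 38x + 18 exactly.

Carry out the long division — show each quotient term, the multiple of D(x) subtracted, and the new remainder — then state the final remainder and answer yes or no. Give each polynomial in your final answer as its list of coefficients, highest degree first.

Step 1: lead(−21x⁴ + 78x³ − 31x² − 38x + 18) ÷ lead(D) = −21x⁴ ÷ 3x³ = −7x. Subtract (−7x)·D = −21x⁴ + 63x³ + 14x² − 28x. Remainder: 15x³ − 45x² − 10x + 18.
Step 2: lead(15x³ − 45x² − 10x + 18) ÷ lead(D) = 15x³ ÷ 3x³ = 5. Subtract (5)·D = 15x³ − 45x² − 10x + 20. Remainder: −2.

R = [-2], so D(x) is not a factor of P(x). no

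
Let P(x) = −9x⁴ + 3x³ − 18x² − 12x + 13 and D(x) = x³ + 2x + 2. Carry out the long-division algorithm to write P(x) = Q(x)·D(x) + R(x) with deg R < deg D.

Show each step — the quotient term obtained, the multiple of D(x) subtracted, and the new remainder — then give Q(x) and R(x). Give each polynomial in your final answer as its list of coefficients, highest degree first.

Q = [-9, 3]; R = [7]

Step 1: lead(−9x⁴ + 3x³ − 18x² − 12x + 13) ÷ lead(D) = −9x⁴ ÷ x³ = −9x. Subtract (−9x)·D = −9x⁴ − 18x² − 18x. Remainder: 3x³ + 6x + 13.
Step 2: lead(3x³ + 6x + 13) ÷ lead(D) = 3x³ ÷ x³ = 3. Subtract (3)·D = 3x³ + 6x + 6. Remainder: 7.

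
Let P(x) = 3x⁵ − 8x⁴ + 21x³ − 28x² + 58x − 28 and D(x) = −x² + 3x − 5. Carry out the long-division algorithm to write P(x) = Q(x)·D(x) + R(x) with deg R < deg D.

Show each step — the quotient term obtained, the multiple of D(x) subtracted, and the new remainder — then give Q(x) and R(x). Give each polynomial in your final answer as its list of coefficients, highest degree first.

Q = [-3, -1, -9, 6]; R = [-5, 2]

Step 1: lead(3x⁵ − 8x⁴ + 21x³ − 28x² + 58x − 28) ÷ lead(D) = 3x⁵ ÷ −x² = −3x³. Subtract (−3x³)·D = 3x⁵ − 9x⁴ + 15x³. Remainder: x⁴ + 6x³ − 28x² + 58x − 28.
Step 2: lead(x⁴ + 6x³ − 28x² + 58x − 28) ÷ lead(D) = x⁴ ÷ −x² = −x². Subtract (−x²)·D = x⁴ − 3x³ + 5x². Remainder: 9x³ − 33x² + 58x − 28.
Step 3: lead(9x³ − 33x² + 58x − 28) ÷ lead(D) = 9x³ ÷ −x² = −9x. Subtract (−9x)·D = 9x³ − 27x² + 45x. Remainder: −6x² + 13x − 28.
Step 4: lead(−6x² + 13x − 28) ÷ lead(D) = −6x² ÷ −x² = 6. Subtract (6)·D = −6x² + 18x − 30. Remainder: −5x + 2.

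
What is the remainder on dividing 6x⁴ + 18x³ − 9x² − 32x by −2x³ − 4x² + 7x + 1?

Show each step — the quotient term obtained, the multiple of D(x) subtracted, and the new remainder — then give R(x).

R(x) = −8x + 3

Step 1: lead(6x⁴ + 18x³ − 9x² − 32x) ÷ lead(D) = 6x⁴ ÷ −2x³ = −3x. Subtract (−3x)·D = 6x⁴ + 12x³ − 21x² − 3x. Remainder: 6x³ + 12x² − 29x.
Step 2: lead(6x³ + 12x² − 29x) ÷ lead(D) = 6x³ ÷ −2x³ = −3. Subtract (−3)·D = 6x³ + 12x² − 21x − 3. Remainder: −8x + 3.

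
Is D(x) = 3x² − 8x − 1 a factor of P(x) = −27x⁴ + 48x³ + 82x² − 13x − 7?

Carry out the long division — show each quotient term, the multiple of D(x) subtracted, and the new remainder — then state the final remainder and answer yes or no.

Step 1: lead(−27x⁴ + 48x³ + 82x² − 13x − 7) ÷ lead(D) = −27x⁴ ÷ 3x² = −9x². Subtract (−9x²)·D = −27x⁴ + 72x³ + 9x². Remainder: −24x³ + 73x² − 13x − 7.
Step 2: lead(−24x³ + 73x² − 13x − 7) ÷ lead(D) = −24x³ ÷ 3x² = −8x. Subtract (−8x)·D = −24x³ + 64x² + 8x. Remainder: 9x² − 21x − 7.
Step 3: lead(9x² − 21x − 7) ÷ lead(D) = 9x² ÷ 3x² = 3. Subtract (3)·D = 9x² − 24x − 3. Remainder: 3x − 4.

R(x) = 3x − 4, so D(x) is not a factor of P(x). no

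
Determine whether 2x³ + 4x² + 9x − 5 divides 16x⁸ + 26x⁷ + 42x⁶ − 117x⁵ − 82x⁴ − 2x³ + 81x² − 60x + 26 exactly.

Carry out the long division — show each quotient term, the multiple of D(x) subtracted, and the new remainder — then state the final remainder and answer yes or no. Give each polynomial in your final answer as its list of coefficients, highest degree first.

Step 1: lead(16x⁸ + 26x⁷ + 42x⁶ − 117x⁵ − 82x⁴ − 2x³ + 81x² − 60x + 26) ÷ lead(D) = 16x⁸ ÷ 2x³ = 8x⁵. Subtract (8x⁵)·D = 16x⁸ + 32x⁷ + 72x⁶ − 40x⁵. Remainder: −6x⁷ − 30x⁶ − 77x⁵ − 82x⁴ − 2x³ + 81x² − 60x + 26.
Step 2: lead(−6x⁷ − 30x⁶ − 77x⁵ − 82x⁴ − 2x³ + 81x² − 60x + 26) ÷ lead(D) = −6x⁷ ÷ 2x³ = −3x⁴. Subtract (−3x⁴)·D = −6x⁷ − 12x⁶ − 27x⁵ + 15x⁴. Remainder: −18x⁶ − 50x⁵ − 97x⁴ − 2x³ + 81x² − 60x + 26.
Step 3: lead(−18x⁶ − 50x⁵ − 97x⁴ − 2x³ + 81x² − 60x + 26) ÷ lead(D) = −18x⁶ ÷ 2x³ = −9x³. Subtract (−9x³)·D = −18x⁶ − 36x⁵ − 81x⁴ + 45x³. Remainder: −14x⁵ − 16x⁴ − 47x³ + 81x² − 60x + 26.
Step 4: lead(−14x⁵ − 16x⁴ − 47x³ + 81x² − 60x + 26) ÷ lead(D) = −14x⁵ ÷ 2x³ = −7x². Subtract (−7x²)·D = −14x⁵ − 28x⁴ − 63x³ + 35x². Remainder: 12x⁴ + 16x³ + 46x² − 60x + 26.
Step 5: lead(12x⁴ + 16x³ + 46x² − 60x + 26) ÷ lead(D) = 12x⁴ ÷ 2x³ = 6x. Subtract (6x)·D = 12x⁴ + 24x³ + 54x² − 30x. Remainder: −8x³ − 8x² − 30x + 26.
Step 6: lead(−8x³ − 8x² − 30x + 26) ÷ lead(D) = −8x³ ÷ 2x³ = −4. Subtract (−4)·D = −8x³ − 16x² − 36x + 20. Remainder: 8x² + 6x + 6.

R = [8, 6, 6], so D(x) is not a factor of P(x). no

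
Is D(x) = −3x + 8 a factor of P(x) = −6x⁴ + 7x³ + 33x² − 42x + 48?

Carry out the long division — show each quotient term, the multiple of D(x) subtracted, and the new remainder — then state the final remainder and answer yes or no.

R(x) = 0, so D(x) is a factor of P(x). yes

Step 1: lead(−6x⁴ + 7x³ + 33x² − 42x + 48) ÷ lead(D) = −6x⁴ ÷ −3x = 2x³. Subtract (2x³)·D = −6x⁴ + 16x³. Remainder: −9x³ + 33x² − 42x + 48.
Step 2: lead(−9x³ + 33x² − 42x + 48) ÷ lead(D) = −9x³ ÷ −3x = 3x². Subtract (3x²)·D = −9x³ + 24x². Remainder: 9x² − 42x + 48.
Step 3: lead(9x² − 42x + 48) ÷ lead(D) = 9x² ÷ −3x = −3x. Subtract (−3x)·D = 9x² − 24x. Remainder: −18x + 48.
Step 4: lead(−18x + 48) ÷ lead(D) = −18x ÷ −3x = 6. Subtract (6)·D = −18x + 48. Remainder: 0.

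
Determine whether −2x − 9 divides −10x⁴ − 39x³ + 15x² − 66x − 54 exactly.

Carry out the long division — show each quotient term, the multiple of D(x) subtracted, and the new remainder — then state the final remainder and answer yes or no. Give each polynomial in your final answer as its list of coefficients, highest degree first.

R = [0], so D(x) is a factor of P(x). yes

Step 1: lead(−10x⁴ − 39x³ + 15x² − 66x − 54) ÷ lead(D) = −10x⁴ ÷ −2x = 5x³. Subtract (5x³)·D = −10x⁴ − 45x³. Remainder: 6x³ + 15x² − 66x − 54.
Step 2: lead(6x³ + 15x² − 66x − 54) ÷ lead(D) = 6x³ ÷ −2x = −3x². Subtract (−3x²)·D = 6x³ + 27x². Remainder: −12x² − 66x − 54.
Step 3: lead(−12x² − 66x − 54) ÷ lead(D) = −12x² ÷ −2x = 6x. Subtract (6x)·D = −12x² − 54x. Remainder: −12x − 54.
Step 4: lead(−12x − 54) ÷ lead(D) = −12x ÷ −2x = 6. Subtract (6)·D = −12x − 54. Remainder: 0.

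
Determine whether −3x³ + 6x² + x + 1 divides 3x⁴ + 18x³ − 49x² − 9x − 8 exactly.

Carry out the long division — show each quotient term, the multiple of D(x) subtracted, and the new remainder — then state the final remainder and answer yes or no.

Step 1: lead(3x⁴ + 18x³ − 49x² − 9x − 8) ÷ lead(D) = 3x⁴ ÷ −3x³ = −x. Subtract (−x)·D = 3x⁴ − 6x³ − x² − x. Remainder: 24x³ − 48x² − 8x − 8.
Step 2: lead(24x³ − 48x² − 8x − 8) ÷ lead(D) = 24x³ ÷ −3x³ = −8. Subtract (−8)·D = 24x³ − 48x² − 8x − 8. Remainder: 0.

R(x) = 0, so D(x) is a factor of P(x). yes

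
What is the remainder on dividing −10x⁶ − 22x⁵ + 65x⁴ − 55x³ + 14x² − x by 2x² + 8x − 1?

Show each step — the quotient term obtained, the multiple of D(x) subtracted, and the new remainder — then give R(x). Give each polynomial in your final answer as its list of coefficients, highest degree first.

R = [0]

Step 1: lead(−10x⁶ − 22x⁵ + 65x⁴ − 55x³ + 14x² − x) ÷ lead(D) = −10x⁶ ÷ 2x² = −5x⁴. Subtract (−5x⁴)·D = −10x⁶ − 40x⁵ + 5x⁴. Remainder: 18x⁵ + 60x⁴ − 55x³ + 14x² − x.
Step 2: lead(18x⁵ + 60x⁴ − 55x³ + 14x² − x) ÷ lead(D) = 18x⁵ ÷ 2x² = 9x³. Subtract (9x³)·D = 18x⁵ + 72x⁴ − 9x³. Remainder: −12x⁴ − 46x³ + 14x² − x.
Step 3: lead(−12x⁴ − 46x³ + 14x² − x) ÷ lead(D) = −12x⁴ ÷ 2x² = −6x². Subtract (−6x²)·D = −12x⁴ − 48x³ + 6x². Remainder: 2x³ + 8x² − x.
Step 4: lead(2x³ + 8x² − x) ÷ lead(D) = 2x³ ÷ 2x² = x. Subtract (x)·D = 2x³ + 8x² − x. Remainder: 0.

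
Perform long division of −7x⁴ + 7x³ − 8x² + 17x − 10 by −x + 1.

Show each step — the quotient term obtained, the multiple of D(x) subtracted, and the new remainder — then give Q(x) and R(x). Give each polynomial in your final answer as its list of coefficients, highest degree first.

Step 1: lead(−7x⁴ + 7x³ − 8x² + 17x − 10) ÷ lead(D) = −7x⁴ ÷ −x = 7x³. Subtract (7x³)·D = −7x⁴ + 7x³. Remainder: −8x² + 17x − 10.
Step 2: lead(−8x² + 17x − 10) ÷ lead(D) = −8x² ÷ −x = 8x. Subtract (8x)·D = −8x² + 8x. Remainder: 9x − 10.
Step 3: lead(9x − 10) ÷ lead(D) = 9x ÷ −x = −9. Subtract (−9)·D = 9x − 9. Remainder: −1.

Q = [7, 0, 8, -9]; R = [-1]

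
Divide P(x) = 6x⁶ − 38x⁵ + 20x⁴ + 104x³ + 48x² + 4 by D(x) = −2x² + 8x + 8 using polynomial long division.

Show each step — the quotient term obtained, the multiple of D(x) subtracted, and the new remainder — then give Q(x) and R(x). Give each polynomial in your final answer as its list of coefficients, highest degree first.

Q = [-3, 7, 6, 0, 0]; R = [4]

Step 1: lead(6x⁶ − 38x⁵ + 20x⁴ + 104x³ + 48x² + 4) ÷ lead(D) = 6x⁶ ÷ −2x² = −3x⁴. Subtract (−3x⁴)·D = 6x⁶ − 24x⁵ − 24x⁴. Remainder: −14x⁵ + 44x⁴ + 104x³ + 48x² + 4.
Step 2: lead(−14x⁵ + 44x⁴ + 104x³ + 48x² + 4) ÷ lead(D) = −14x⁵ ÷ −2x² = 7x³. Subtract (7x³)·D = −14x⁵ + 56x⁴ + 56x³. Remainder: −12x⁴ + 48x³ + 48x² + 4.
Step 3: lead(−12x⁴ + 48x³ + 48x² + 4) ÷ lead(D) = −12x⁴ ÷ −2x² = 6x². Subtract (6x²)·D = −12x⁴ + 48x³ + 48x². Remainder: 4.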